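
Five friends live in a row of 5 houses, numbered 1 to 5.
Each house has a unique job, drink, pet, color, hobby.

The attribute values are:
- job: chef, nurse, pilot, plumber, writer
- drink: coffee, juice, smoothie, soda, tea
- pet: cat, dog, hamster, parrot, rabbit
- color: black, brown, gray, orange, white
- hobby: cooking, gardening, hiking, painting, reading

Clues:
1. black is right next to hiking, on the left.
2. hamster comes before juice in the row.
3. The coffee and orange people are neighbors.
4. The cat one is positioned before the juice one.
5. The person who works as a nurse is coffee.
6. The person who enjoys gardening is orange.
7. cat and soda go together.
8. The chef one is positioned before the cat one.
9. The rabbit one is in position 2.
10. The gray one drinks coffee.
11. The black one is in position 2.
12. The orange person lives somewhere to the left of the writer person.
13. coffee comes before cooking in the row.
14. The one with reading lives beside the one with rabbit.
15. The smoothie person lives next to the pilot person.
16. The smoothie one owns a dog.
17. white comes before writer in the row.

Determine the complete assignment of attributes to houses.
Solution:

House | Job | Drink | Pet | Color | Hobby
-----------------------------------------
  1   | chef | smoothie | dog | white | reading
  2   | pilot | tea | rabbit | black | painting
  3   | nurse | coffee | hamster | gray | hiking
  4   | plumber | soda | cat | orange | gardening
  5   | writer | juice | parrot | brown | cooking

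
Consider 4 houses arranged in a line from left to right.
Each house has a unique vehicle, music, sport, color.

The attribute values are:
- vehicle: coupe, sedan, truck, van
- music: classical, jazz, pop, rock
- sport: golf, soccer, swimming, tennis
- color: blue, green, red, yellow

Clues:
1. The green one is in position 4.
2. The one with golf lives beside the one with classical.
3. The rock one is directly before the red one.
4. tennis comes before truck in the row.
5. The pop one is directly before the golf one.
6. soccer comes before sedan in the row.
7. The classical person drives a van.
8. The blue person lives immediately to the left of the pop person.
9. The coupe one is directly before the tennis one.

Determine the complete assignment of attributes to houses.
Solution:

House | Vehicle | Music | Sport | Color
---------------------------------------
  1   | coupe | rock | soccer | blue
  2   | sedan | pop | tennis | red
  3   | truck | jazz | golf | yellow
  4   | van | classical | swimming | green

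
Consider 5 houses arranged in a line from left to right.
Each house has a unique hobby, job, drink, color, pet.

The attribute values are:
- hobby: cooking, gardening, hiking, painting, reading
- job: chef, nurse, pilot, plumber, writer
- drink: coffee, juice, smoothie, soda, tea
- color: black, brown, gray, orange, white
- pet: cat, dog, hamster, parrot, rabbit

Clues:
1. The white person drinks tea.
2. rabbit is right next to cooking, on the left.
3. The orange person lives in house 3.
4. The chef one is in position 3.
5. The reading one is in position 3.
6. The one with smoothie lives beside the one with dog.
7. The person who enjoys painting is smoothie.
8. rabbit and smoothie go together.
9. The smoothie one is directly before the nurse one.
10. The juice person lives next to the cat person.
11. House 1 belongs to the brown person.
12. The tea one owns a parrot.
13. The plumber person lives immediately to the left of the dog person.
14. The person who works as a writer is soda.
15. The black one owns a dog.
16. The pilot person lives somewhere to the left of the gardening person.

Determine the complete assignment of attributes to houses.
Solution:

House | Hobby | Job | Drink | Color | Pet
-----------------------------------------
  1   | painting | plumber | smoothie | brown | rabbit
  2   | cooking | nurse | juice | black | dog
  3   | reading | chef | coffee | orange | cat
  4   | hiking | pilot | tea | white | parrot
  5   | gardening | writer | soda | gray | hamster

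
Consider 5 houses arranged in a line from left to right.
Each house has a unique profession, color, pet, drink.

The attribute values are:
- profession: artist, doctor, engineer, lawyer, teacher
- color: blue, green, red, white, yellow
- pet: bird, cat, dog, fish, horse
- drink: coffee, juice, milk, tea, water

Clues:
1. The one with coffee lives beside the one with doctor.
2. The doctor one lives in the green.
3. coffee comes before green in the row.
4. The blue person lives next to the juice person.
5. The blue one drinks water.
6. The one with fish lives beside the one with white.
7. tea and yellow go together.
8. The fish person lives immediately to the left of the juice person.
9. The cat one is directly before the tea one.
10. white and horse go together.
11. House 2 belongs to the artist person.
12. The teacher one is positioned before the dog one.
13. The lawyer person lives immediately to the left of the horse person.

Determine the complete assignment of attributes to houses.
Solution:

House | Profession | Color | Pet | Drink
----------------------------------------
  1   | lawyer | blue | fish | water
  2   | artist | white | horse | juice
  3   | teacher | red | bird | coffee
  4   | doctor | green | cat | milk
  5   | engineer | yellow | dog | tea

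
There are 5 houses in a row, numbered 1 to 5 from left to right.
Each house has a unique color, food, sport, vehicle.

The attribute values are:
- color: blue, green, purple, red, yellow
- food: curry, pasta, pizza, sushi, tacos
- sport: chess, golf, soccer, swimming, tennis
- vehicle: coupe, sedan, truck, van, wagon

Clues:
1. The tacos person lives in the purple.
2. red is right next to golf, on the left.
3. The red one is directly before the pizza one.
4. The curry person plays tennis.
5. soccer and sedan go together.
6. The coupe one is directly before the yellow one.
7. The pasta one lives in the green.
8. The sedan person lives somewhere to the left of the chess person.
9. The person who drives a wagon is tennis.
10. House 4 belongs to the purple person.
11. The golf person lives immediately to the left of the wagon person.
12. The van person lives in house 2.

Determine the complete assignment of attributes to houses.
Solution:

House | Color | Food | Sport | Vehicle
--------------------------------------
  1   | red | sushi | swimming | coupe
  2   | yellow | pizza | golf | van
  3   | blue | curry | tennis | wagon
  4   | purple | tacos | soccer | sedan
  5   | green | pasta | chess | truck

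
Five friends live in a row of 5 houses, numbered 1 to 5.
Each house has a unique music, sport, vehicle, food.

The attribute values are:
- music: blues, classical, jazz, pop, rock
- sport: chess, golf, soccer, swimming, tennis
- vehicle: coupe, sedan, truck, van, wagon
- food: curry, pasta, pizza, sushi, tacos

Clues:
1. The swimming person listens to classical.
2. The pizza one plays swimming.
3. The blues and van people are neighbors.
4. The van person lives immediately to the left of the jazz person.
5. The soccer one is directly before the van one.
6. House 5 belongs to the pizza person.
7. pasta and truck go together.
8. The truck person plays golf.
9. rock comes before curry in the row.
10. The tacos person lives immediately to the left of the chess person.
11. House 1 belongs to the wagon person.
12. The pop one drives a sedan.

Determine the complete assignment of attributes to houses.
Solution:

House | Music | Sport | Vehicle | Food
--------------------------------------
  1   | blues | soccer | wagon | tacos
  2   | rock | chess | van | sushi
  3   | jazz | golf | truck | pasta
  4   | pop | tennis | sedan | curry
  5   | classical | swimming | coupe | pizza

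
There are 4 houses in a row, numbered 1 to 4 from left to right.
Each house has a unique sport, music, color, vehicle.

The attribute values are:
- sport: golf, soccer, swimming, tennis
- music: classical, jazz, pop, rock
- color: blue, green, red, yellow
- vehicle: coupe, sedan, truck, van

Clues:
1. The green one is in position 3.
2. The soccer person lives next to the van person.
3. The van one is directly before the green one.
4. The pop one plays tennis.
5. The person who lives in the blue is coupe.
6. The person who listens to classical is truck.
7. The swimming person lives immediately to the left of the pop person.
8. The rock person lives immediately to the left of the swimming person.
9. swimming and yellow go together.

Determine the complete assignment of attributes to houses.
Solution:

House | Sport | Music | Color | Vehicle
---------------------------------------
  1   | soccer | rock | blue | coupe
  2   | swimming | jazz | yellow | van
  3   | tennis | pop | green | sedan
  4   | golf | classical | red | truck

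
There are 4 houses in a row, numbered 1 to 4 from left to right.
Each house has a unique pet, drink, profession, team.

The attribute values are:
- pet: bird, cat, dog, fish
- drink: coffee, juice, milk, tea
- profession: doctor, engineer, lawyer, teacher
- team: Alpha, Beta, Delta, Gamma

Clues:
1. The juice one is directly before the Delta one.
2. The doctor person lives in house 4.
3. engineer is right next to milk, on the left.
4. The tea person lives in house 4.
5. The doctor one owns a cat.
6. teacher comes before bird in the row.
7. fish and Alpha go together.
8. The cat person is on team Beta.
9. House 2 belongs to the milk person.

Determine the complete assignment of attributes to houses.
Solution:

House | Pet | Drink | Profession | Team
---------------------------------------
  1   | fish | juice | engineer | Alpha
  2   | dog | milk | teacher | Delta
  3   | bird | coffee | lawyer | Gamma
  4   | cat | tea | doctor | Beta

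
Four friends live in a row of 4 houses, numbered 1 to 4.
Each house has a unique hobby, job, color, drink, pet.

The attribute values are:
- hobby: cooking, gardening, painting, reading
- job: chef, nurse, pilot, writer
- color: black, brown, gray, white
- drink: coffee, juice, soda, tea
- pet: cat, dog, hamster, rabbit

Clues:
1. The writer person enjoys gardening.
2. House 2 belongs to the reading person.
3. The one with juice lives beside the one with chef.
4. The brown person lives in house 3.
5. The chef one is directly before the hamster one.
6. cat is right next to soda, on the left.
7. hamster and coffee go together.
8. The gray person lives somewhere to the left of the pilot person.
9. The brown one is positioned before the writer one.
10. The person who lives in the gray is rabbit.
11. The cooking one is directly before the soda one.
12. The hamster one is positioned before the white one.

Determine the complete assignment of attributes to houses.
Solution:

House | Hobby | Job | Color | Drink | Pet
-----------------------------------------
  1   | cooking | nurse | black | juice | cat
  2   | reading | chef | gray | soda | rabbit
  3   | painting | pilot | brown | coffee | hamster
  4   | gardening | writer | white | tea | dog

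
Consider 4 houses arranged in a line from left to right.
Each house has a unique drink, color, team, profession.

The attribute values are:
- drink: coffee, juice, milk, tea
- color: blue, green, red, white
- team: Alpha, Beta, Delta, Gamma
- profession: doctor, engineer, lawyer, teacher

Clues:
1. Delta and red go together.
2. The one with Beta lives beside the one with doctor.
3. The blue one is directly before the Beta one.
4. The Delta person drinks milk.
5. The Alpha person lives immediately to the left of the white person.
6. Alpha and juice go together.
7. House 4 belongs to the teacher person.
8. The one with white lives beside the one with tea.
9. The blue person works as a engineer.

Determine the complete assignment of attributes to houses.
Solution:

House | Drink | Color | Team | Profession
-----------------------------------------
  1   | juice | blue | Alpha | engineer
  2   | coffee | white | Beta | lawyer
  3   | tea | green | Gamma | doctor
  4   | milk | red | Delta | teacher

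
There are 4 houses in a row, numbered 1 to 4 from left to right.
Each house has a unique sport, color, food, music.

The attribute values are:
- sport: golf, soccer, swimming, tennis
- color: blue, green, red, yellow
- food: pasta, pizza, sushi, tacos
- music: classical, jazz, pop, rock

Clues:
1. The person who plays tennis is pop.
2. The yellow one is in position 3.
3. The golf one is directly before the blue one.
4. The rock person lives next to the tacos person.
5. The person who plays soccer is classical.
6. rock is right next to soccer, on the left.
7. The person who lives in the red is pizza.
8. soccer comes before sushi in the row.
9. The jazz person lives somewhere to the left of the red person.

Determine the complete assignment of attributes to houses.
Solution:

House | Sport | Color | Food | Music
------------------------------------
  1   | golf | green | pasta | rock
  2   | soccer | blue | tacos | classical
  3   | swimming | yellow | sushi | jazz
  4   | tennis | red | pizza | pop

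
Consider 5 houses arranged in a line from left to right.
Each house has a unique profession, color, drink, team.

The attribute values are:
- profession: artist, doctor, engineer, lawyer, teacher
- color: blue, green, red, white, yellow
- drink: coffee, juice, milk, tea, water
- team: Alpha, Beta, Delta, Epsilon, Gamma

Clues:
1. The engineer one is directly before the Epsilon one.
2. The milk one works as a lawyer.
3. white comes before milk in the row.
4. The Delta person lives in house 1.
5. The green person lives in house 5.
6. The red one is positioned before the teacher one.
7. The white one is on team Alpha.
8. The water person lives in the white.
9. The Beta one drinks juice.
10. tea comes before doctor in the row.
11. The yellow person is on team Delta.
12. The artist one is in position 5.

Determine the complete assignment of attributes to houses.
Solution:

House | Profession | Color | Drink | Team
-----------------------------------------
  1   | engineer | yellow | tea | Delta
  2   | doctor | red | coffee | Epsilon
  3   | teacher | white | water | Alpha
  4   | lawyer | blue | milk | Gamma
  5   | artist | green | juice | Beta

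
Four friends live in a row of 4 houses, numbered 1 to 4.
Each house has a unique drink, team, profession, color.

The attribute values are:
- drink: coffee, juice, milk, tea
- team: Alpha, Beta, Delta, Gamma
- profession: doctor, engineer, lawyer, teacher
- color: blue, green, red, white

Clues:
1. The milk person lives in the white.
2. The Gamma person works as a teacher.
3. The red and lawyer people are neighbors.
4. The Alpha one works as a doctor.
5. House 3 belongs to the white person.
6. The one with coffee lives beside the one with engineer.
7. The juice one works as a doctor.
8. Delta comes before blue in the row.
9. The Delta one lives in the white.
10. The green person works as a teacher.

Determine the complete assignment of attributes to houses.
Solution:

House | Drink | Team | Profession | Color
-----------------------------------------
  1   | coffee | Gamma | teacher | green
  2   | tea | Beta | engineer | red
  3   | milk | Delta | lawyer | white
  4   | juice | Alpha | doctor | blue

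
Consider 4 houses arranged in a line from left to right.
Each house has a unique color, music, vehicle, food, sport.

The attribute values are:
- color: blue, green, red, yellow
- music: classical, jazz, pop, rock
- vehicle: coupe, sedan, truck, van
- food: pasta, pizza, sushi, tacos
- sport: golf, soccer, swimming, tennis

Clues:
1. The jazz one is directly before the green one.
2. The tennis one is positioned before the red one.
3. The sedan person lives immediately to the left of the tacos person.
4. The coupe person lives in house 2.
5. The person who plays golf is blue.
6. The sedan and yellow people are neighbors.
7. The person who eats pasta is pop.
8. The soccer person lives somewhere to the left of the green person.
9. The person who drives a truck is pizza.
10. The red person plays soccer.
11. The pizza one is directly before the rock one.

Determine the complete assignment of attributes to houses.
Solution:

House | Color | Music | Vehicle | Food | Sport
----------------------------------------------
  1   | blue | pop | sedan | pasta | golf
  2   | yellow | classical | coupe | tacos | tennis
  3   | red | jazz | truck | pizza | soccer
  4   | green | rock | van | sushi | swimming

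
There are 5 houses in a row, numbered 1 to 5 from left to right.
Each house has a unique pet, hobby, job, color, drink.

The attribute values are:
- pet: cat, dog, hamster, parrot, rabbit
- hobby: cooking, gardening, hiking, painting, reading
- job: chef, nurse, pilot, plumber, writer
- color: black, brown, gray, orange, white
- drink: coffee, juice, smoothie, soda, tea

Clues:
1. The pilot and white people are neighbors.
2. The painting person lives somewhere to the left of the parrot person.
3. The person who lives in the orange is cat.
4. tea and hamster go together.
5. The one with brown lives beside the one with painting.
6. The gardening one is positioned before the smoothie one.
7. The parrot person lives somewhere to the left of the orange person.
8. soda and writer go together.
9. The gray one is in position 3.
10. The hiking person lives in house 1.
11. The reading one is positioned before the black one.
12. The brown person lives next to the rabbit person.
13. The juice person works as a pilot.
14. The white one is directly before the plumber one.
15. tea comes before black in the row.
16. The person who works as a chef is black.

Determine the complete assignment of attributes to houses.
Solution:

House | Pet | Hobby | Job | Color | Drink
-----------------------------------------
  1   | dog | hiking | pilot | brown | juice
  2   | rabbit | painting | writer | white | soda
  3   | hamster | reading | plumber | gray | tea
  4   | parrot | gardening | chef | black | coffee
  5   | cat | cooking | nurse | orange | smoothie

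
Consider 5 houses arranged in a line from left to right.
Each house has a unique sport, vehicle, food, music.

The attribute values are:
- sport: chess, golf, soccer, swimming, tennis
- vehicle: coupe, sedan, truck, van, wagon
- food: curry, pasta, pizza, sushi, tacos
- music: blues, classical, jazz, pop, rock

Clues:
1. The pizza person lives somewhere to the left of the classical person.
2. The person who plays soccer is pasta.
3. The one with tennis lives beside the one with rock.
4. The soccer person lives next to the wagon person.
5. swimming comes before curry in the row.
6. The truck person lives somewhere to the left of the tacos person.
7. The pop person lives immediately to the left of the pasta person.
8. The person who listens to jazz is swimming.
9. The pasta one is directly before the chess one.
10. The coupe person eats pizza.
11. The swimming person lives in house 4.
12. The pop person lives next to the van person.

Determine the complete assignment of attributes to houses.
Solution:

House | Sport | Vehicle | Food | Music
--------------------------------------
  1   | tennis | truck | sushi | pop
  2   | soccer | van | pasta | rock
  3   | chess | wagon | tacos | blues
  4   | swimming | coupe | pizza | jazz
  5   | golf | sedan | curry | classical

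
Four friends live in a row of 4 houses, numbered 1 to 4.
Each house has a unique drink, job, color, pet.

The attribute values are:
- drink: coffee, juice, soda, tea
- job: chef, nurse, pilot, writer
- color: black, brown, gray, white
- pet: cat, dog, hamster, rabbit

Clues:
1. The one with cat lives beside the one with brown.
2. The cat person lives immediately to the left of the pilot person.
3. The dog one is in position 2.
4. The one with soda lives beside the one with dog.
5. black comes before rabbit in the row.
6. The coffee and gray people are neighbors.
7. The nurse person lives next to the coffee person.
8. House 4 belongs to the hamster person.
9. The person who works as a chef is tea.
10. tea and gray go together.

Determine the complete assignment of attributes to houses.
Solution:

House | Drink | Job | Color | Pet
---------------------------------
  1   | soda | nurse | black | cat
  2   | coffee | pilot | brown | dog
  3   | tea | chef | gray | rabbit
  4   | juice | writer | white | hamster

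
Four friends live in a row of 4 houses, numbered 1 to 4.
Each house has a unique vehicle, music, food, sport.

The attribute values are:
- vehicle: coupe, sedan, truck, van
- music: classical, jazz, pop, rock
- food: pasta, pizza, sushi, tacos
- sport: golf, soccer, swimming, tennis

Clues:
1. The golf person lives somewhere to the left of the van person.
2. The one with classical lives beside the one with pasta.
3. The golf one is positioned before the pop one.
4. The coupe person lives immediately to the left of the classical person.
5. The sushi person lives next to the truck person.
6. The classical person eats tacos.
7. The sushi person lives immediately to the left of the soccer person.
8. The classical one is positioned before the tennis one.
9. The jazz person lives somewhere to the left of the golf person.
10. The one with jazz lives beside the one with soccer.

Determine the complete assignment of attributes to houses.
Solution:

House | Vehicle | Music | Food | Sport
--------------------------------------
  1   | coupe | jazz | sushi | swimming
  2   | truck | classical | tacos | soccer
  3   | sedan | rock | pasta | golf
  4   | van | pop | pizza | tennis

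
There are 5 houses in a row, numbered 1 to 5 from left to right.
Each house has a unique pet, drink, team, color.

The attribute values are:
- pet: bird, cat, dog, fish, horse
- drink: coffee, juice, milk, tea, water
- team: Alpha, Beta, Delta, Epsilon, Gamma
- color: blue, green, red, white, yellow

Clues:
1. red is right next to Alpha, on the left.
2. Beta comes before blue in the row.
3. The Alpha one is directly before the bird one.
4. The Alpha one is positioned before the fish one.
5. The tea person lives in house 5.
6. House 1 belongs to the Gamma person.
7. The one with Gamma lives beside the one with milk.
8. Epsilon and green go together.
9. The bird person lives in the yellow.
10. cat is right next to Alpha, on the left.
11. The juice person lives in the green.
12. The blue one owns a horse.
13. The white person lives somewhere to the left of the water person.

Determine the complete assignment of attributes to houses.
Solution:

House | Pet | Drink | Team | Color
----------------------------------
  1   | cat | coffee | Gamma | red
  2   | dog | milk | Alpha | white
  3   | bird | water | Beta | yellow
  4   | fish | juice | Epsilon | green
  5   | horse | tea | Delta | blue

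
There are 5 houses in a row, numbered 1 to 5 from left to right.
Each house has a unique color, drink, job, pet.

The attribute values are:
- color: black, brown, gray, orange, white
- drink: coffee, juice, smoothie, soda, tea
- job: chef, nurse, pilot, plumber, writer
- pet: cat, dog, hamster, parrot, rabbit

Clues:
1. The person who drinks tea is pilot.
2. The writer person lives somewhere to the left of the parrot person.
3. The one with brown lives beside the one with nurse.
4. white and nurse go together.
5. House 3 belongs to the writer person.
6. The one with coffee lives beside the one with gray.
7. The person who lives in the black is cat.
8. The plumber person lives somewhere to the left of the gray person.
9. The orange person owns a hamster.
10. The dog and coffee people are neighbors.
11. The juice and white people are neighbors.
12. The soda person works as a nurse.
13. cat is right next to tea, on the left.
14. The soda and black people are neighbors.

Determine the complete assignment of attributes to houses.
Solution:

House | Color | Drink | Job | Pet
---------------------------------
  1   | brown | juice | plumber | rabbit
  2   | white | soda | nurse | dog
  3   | black | coffee | writer | cat
  4   | gray | tea | pilot | parrot
  5   | orange | smoothie | chef | hamster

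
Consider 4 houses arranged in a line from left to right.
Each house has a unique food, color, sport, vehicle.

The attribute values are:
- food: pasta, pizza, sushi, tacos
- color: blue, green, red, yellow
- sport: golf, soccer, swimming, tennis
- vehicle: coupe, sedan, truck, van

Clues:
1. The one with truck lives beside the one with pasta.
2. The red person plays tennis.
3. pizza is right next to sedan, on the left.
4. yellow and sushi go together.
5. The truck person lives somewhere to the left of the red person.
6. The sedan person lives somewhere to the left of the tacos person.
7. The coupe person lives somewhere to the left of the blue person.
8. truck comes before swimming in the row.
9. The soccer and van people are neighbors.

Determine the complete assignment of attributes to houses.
Solution:

House | Food | Color | Sport | Vehicle
--------------------------------------
  1   | pizza | green | golf | truck
  2   | pasta | red | tennis | sedan
  3   | sushi | yellow | soccer | coupe
  4   | tacos | blue | swimming | van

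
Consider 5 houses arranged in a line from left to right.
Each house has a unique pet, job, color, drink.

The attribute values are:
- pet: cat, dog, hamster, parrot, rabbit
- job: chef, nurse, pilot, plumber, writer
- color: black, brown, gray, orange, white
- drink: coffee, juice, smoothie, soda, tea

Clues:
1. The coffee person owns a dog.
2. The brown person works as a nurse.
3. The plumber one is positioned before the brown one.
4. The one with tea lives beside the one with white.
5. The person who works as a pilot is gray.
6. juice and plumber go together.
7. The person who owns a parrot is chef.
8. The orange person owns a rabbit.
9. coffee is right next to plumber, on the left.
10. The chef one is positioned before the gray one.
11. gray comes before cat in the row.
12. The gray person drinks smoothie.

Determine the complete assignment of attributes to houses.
Solution:

House | Pet | Job | Color | Drink
---------------------------------
  1   | parrot | chef | black | tea
  2   | dog | writer | white | coffee
  3   | rabbit | plumber | orange | juice
  4   | hamster | pilot | gray | smoothie
  5   | cat | nurse | brown | soda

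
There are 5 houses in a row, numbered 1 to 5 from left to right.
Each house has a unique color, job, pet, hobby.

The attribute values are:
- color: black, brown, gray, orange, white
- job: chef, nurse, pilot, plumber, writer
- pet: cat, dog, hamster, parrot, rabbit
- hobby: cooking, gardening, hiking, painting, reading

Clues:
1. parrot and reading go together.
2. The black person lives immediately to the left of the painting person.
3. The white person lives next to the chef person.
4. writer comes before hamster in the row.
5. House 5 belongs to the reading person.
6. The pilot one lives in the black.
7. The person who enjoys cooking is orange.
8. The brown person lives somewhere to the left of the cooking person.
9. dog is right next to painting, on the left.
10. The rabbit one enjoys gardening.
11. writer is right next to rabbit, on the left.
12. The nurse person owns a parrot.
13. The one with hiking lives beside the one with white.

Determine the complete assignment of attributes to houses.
Solution:

House | Color | Job | Pet | Hobby
---------------------------------
  1   | black | pilot | dog | hiking
  2   | white | writer | cat | painting
  3   | brown | chef | rabbit | gardening
  4   | orange | plumber | hamster | cooking
  5   | gray | nurse | parrot | reading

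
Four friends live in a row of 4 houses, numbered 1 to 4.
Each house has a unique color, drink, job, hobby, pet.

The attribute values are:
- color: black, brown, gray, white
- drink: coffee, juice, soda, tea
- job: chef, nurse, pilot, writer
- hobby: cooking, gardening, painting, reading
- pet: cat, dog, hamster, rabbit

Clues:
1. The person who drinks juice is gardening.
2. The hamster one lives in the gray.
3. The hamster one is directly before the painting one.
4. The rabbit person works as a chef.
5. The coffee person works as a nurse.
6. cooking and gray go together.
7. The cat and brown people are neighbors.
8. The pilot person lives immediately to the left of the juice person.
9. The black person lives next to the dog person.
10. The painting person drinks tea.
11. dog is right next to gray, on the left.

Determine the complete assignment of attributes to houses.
Solution:

House | Color | Drink | Job | Hobby | Pet
-----------------------------------------
  1   | black | soda | pilot | reading | cat
  2   | brown | juice | writer | gardening | dog
  3   | gray | coffee | nurse | cooking | hamster
  4   | white | tea | chef | painting | rabbit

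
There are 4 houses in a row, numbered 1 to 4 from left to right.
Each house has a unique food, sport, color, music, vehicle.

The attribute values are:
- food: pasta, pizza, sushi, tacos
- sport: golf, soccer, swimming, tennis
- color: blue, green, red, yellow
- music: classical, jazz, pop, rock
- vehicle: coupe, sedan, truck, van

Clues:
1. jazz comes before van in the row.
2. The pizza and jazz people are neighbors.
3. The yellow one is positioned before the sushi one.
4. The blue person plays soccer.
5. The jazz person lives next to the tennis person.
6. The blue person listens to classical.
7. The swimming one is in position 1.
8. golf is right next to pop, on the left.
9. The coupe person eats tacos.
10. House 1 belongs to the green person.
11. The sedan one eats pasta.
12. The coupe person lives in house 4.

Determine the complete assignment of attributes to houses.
Solution:

House | Food | Sport | Color | Music | Vehicle
----------------------------------------------
  1   | pizza | swimming | green | rock | truck
  2   | pasta | golf | yellow | jazz | sedan
  3   | sushi | tennis | red | pop | van
  4   | tacos | soccer | blue | classical | coupe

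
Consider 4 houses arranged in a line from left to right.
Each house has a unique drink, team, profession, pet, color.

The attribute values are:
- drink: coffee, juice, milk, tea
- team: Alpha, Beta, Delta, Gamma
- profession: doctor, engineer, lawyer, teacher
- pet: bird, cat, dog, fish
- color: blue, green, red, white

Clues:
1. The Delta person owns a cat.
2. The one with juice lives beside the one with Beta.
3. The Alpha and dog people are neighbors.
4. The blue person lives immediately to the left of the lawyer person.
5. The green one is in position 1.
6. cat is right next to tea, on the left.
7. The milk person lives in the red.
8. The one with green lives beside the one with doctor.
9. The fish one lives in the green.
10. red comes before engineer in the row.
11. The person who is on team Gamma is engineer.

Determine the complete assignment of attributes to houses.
Solution:

House | Drink | Team | Profession | Pet | Color
-----------------------------------------------
  1   | juice | Alpha | teacher | fish | green
  2   | coffee | Beta | doctor | dog | blue
  3   | milk | Delta | lawyer | cat | red
  4   | tea | Gamma | engineer | bird | white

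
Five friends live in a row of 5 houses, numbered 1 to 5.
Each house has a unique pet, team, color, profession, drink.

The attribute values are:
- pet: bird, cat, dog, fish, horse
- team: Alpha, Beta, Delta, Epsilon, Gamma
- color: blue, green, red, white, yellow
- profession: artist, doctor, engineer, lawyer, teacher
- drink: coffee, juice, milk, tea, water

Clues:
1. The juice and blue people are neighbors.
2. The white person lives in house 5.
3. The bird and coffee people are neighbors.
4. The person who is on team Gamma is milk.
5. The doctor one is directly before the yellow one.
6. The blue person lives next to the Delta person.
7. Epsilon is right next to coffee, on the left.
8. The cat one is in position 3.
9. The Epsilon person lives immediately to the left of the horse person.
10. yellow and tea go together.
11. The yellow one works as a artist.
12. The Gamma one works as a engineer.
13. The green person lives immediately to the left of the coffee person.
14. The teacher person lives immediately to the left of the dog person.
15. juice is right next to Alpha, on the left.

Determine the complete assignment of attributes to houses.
Solution:

House | Pet | Team | Color | Profession | Drink
-----------------------------------------------
  1   | bird | Epsilon | green | lawyer | juice
  2   | horse | Alpha | blue | doctor | coffee
  3   | cat | Delta | yellow | artist | tea
  4   | fish | Beta | red | teacher | water
  5   | dog | Gamma | white | engineer | milk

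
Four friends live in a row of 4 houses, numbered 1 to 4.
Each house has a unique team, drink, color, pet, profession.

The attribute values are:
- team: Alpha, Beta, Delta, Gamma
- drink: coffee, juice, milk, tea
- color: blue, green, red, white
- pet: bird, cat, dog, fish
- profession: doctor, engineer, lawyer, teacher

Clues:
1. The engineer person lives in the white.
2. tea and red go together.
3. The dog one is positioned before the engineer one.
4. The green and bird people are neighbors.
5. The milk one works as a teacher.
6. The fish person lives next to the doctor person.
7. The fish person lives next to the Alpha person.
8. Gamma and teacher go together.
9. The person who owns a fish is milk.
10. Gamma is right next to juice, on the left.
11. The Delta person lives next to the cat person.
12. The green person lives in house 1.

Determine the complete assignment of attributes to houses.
Solution:

House | Team | Drink | Color | Pet | Profession
-----------------------------------------------
  1   | Gamma | milk | green | fish | teacher
  2   | Alpha | juice | blue | bird | doctor
  3   | Delta | tea | red | dog | lawyer
  4   | Beta | coffee | white | cat | engineer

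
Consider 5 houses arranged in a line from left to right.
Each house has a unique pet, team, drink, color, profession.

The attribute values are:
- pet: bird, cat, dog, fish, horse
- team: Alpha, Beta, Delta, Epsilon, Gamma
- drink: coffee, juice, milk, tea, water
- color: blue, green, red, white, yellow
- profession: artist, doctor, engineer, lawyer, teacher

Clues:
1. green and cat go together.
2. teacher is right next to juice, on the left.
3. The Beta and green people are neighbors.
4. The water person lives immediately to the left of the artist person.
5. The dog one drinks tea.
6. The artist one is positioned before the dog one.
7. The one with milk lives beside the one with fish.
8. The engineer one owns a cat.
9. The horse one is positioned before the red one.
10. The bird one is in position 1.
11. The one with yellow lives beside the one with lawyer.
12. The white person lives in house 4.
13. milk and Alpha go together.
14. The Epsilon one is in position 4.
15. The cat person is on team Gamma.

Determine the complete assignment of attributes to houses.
Solution:

House | Pet | Team | Drink | Color | Profession
-----------------------------------------------
  1   | bird | Alpha | milk | yellow | teacher
  2   | fish | Beta | juice | blue | lawyer
  3   | cat | Gamma | water | green | engineer
  4   | horse | Epsilon | coffee | white | artist
  5   | dog | Delta | tea | red | doctor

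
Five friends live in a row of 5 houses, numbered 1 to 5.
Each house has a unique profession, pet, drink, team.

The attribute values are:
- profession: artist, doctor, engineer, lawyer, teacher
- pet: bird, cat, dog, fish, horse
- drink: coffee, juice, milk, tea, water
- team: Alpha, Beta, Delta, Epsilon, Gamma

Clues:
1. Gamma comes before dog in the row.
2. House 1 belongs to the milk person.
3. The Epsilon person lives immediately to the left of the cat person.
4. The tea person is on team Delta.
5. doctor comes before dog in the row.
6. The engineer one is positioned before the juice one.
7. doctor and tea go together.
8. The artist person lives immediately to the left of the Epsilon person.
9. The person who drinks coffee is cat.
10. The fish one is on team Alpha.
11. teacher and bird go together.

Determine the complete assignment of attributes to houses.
Solution:

House | Profession | Pet | Drink | Team
---------------------------------------
  1   | artist | fish | milk | Alpha
  2   | teacher | bird | water | Epsilon
  3   | engineer | cat | coffee | Gamma
  4   | doctor | horse | tea | Delta
  5   | lawyer | dog | juice | Beta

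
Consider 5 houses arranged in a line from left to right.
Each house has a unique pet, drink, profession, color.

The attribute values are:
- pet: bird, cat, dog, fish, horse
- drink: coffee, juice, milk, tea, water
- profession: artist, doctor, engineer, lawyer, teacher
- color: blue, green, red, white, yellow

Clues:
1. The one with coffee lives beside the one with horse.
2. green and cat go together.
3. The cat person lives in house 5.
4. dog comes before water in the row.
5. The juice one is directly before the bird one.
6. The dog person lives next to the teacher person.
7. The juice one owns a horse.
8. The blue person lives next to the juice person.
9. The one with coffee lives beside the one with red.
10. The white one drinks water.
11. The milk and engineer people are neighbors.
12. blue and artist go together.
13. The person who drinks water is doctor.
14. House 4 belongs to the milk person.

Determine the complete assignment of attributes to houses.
Solution:

House | Pet | Drink | Profession | Color
----------------------------------------
  1   | dog | coffee | artist | blue
  2   | horse | juice | teacher | red
  3   | bird | water | doctor | white
  4   | fish | milk | lawyer | yellow
  5   | cat | tea | engineer | green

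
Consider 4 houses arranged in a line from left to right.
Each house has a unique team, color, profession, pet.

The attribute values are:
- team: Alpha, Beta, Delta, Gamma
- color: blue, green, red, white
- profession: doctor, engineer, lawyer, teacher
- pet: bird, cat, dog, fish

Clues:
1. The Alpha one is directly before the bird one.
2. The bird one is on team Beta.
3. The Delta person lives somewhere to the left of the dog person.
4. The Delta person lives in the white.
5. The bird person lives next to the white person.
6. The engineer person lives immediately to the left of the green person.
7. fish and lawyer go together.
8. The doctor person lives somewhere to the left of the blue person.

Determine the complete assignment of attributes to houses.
Solution:

House | Team | Color | Profession | Pet
---------------------------------------
  1   | Alpha | red | engineer | cat
  2   | Beta | green | doctor | bird
  3   | Delta | white | lawyer | fish
  4   | Gamma | blue | teacher | dog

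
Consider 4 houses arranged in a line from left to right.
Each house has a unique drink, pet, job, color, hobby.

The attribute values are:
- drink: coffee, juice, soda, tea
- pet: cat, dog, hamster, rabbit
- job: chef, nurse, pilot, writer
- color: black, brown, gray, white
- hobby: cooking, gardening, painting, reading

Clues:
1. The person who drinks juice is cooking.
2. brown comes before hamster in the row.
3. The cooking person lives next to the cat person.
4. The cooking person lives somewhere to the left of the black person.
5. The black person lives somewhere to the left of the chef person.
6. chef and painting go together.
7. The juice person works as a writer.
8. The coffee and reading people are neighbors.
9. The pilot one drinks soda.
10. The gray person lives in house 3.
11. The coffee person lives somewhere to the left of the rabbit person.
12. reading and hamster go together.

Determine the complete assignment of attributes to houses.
Solution:

House | Drink | Pet | Job | Color | Hobby
-----------------------------------------
  1   | juice | dog | writer | brown | cooking
  2   | coffee | cat | nurse | black | gardening
  3   | soda | hamster | pilot | gray | reading
  4   | tea | rabbit | chef | white | painting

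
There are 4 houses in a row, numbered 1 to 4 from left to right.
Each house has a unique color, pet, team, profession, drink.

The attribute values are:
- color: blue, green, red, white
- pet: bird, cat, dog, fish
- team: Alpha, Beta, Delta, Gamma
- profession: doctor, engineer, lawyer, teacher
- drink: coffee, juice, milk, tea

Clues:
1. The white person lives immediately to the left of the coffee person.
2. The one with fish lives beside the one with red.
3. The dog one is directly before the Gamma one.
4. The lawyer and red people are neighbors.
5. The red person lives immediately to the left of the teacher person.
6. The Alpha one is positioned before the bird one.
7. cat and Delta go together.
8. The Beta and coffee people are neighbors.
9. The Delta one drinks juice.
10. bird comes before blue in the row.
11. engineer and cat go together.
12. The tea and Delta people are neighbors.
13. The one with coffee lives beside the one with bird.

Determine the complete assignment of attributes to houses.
Solution:

House | Color | Pet | Team | Profession | Drink
-----------------------------------------------
  1   | white | fish | Beta | lawyer | milk
  2   | red | dog | Alpha | doctor | coffee
  3   | green | bird | Gamma | teacher | tea
  4   | blue | cat | Delta | engineer | juice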